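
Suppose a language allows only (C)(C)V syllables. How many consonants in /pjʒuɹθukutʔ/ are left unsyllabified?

The consonants /p/, /t/, /ʔ/ cannot be parsed into a legal (C)(C)V syllable (no codas are permitted; onsets may contain at most 2 consonants).

3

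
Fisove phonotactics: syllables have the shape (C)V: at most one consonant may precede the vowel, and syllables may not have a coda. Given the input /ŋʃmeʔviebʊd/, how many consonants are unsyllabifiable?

4

Syllabifying with onset maximization leaves /ŋ/, /ʃ/, /ʔ/, /d/ stranded (no codas are permitted; onsets are limited to one consonant).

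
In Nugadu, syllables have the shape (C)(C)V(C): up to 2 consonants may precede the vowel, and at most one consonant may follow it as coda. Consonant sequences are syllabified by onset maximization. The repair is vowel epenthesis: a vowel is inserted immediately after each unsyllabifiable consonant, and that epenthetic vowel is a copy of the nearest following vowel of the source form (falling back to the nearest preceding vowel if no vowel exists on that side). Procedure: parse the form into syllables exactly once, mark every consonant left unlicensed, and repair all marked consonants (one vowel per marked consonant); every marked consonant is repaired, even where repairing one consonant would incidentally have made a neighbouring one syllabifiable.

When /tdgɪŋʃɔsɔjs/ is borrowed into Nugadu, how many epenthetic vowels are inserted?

The unsyllabifiable consonants are /t/, /s/; each receives one epenthetic vowel.

2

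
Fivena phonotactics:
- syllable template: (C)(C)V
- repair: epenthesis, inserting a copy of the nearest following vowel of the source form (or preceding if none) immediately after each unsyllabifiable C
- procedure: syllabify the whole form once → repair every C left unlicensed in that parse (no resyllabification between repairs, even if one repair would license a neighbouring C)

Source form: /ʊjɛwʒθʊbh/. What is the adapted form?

Under (C)(C)V, the unsyllabifiable consonants are /w/, /b/, /h/ (no codas are permitted; onsets may contain at most 2 consonants).
Epenthesis after each stranded consonant: /w/ → /wʊ/, /b/ → /bʊ/, /h/ → /hʊ/.

ʊjɛwʊʒθʊbʊhʊ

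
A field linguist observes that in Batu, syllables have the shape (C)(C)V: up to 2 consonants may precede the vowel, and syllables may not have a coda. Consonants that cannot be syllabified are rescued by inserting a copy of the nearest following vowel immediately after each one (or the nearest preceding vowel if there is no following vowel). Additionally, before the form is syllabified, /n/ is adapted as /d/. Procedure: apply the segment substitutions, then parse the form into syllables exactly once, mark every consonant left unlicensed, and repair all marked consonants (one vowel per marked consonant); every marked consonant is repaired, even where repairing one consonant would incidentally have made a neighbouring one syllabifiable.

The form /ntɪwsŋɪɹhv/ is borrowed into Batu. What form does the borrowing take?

dtɪwɪsŋɪɹɪhɪvɪ

Substitution: /n/ → /d/, giving /dtɪwsŋɪɹhv/.
The consonants /w/, /ɹ/, /h/, /v/ cannot be parsed into a legal (C)(C)V syllable (no codas are permitted; onsets may contain at most 2 consonants).
Each unlicensed consonant becomes the onset of a new syllable: /w/ → /wɪ/, /ɹ/ → /ɹɪ/, /h/ → /hɪ/, /v/ → /vɪ/.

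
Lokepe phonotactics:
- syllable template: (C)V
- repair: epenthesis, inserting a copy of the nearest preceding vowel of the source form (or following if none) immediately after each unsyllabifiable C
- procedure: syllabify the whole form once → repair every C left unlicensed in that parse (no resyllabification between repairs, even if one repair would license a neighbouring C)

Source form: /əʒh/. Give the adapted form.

əʒəhə

Under (C)V, the unsyllabifiable consonants are /ʒ/, /h/ (no codas are permitted; onsets are limited to one consonant).
Inserting the epenthetic vowel yields /ʒ/ → /ʒə/, /h/ → /hə/.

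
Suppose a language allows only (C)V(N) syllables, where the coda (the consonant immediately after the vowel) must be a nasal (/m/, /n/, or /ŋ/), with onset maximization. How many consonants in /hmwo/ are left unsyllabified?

2

Under (C)V(N), the unsyllabifiable consonants are /h/, /m/ (only a nasal (/m/, /n/, or /ŋ/) is licensed in coda position; onsets are limited to one consonant).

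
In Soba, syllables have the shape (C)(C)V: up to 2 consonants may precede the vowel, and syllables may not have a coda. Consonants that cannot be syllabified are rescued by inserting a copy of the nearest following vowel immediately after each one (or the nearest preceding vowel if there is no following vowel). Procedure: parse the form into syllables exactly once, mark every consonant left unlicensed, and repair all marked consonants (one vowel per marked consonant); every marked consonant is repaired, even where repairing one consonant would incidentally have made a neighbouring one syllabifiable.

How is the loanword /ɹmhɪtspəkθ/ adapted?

Syllabifying with onset maximization leaves /ɹ/, /t/, /k/, /θ/ stranded (no codas are permitted; onsets may contain at most 2 consonants).
Epenthesis after each stranded consonant: /ɹ/ → /ɹɪ/, /t/ → /tə/, /k/ → /kə/, /θ/ → /θə/.

ɹɪmhɪtəspəkəθə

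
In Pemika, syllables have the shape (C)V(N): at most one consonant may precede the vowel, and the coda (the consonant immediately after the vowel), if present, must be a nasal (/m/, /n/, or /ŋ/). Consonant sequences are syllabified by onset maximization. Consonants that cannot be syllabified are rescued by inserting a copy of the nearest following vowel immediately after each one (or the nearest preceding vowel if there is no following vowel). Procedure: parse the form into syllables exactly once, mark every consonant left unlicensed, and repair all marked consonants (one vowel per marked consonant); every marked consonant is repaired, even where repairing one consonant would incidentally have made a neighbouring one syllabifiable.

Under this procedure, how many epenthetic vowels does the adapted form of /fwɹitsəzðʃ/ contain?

6

The unsyllabifiable consonants are /f/, /w/, /t/, /z/, /ð/, /ʃ/; each receives one epenthetic vowel.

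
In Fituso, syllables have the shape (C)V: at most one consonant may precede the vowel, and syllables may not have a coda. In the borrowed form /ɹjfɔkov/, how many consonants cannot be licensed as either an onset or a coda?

Under (C)V, the unsyllabifiable consonants are /ɹ/, /j/, /v/ (no codas are permitted; onsets are limited to one consonant).

3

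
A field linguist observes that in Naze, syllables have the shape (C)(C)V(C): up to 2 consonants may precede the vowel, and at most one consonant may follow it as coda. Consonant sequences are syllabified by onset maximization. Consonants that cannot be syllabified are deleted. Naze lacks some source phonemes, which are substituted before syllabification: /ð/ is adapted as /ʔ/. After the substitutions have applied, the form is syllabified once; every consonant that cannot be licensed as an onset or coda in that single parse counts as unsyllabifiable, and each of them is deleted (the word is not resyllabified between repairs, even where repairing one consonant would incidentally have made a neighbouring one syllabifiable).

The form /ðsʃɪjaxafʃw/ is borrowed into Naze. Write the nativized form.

Substitution: /ð/ → /ʔ/, giving /ʔsʃɪjaxafʃw/.
The consonants /ʔ/, /ʃ/, /w/ cannot be parsed into a legal (C)(C)V(C) syllable (at most one coda consonant is licensed; onsets may contain at most 2 consonants).
Deleting the stranded consonants removes /ʔ/, /ʃ/, /w/.

sʃɪjaxaf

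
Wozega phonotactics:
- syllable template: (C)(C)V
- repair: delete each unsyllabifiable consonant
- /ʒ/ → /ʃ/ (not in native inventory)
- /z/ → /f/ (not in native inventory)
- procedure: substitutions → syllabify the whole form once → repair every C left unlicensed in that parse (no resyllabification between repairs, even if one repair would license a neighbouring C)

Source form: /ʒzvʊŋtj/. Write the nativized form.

Substitution: /ʒ/ → /ʃ/, /z/ → /f/, giving /ʃfvʊŋtj/.
Under (C)(C)V, the unsyllabifiable consonants are /ʃ/, /ŋ/, /t/, /j/ (no codas are permitted; onsets may contain at most 2 consonants).
Each unlicensed consonant is deleted: /ʃ/, /ŋ/, /t/, /j/.

fvʊ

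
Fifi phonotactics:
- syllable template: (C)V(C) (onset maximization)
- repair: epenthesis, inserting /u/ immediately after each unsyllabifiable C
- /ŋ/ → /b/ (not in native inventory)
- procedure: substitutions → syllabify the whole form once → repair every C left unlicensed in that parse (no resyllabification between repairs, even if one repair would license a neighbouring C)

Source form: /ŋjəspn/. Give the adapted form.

Substitution: /ŋ/ → /b/, giving /bjəspn/.
Under (C)V(C), the unsyllabifiable consonants are /b/, /p/, /n/ (at most one coda consonant is licensed; onsets are limited to one consonant).
Inserting the epenthetic vowel yields /b/ → /bu/, /p/ → /pu/, /n/ → /nu/.

bujəspunu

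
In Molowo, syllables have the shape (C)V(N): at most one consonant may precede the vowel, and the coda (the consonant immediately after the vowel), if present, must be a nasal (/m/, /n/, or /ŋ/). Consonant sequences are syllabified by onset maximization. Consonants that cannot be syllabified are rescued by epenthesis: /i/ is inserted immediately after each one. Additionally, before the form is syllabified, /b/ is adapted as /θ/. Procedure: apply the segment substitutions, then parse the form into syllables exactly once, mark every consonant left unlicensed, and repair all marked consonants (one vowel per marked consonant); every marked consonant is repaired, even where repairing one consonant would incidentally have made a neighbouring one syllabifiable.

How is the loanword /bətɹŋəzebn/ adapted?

θətiɹiŋəzeθini

Substitution: /b/ → /θ/, giving /θətɹŋəzeθn/.
Under (C)V(N), the unsyllabifiable consonants are /t/, /ɹ/, /θ/, /n/ (only a nasal (/m/, /n/, or /ŋ/) is licensed in coda position; onsets are limited to one consonant).
Inserting the epenthetic vowel yields /t/ → /ti/, /ɹ/ → /ɹi/, /θ/ → /θi/, /n/ → /ni/.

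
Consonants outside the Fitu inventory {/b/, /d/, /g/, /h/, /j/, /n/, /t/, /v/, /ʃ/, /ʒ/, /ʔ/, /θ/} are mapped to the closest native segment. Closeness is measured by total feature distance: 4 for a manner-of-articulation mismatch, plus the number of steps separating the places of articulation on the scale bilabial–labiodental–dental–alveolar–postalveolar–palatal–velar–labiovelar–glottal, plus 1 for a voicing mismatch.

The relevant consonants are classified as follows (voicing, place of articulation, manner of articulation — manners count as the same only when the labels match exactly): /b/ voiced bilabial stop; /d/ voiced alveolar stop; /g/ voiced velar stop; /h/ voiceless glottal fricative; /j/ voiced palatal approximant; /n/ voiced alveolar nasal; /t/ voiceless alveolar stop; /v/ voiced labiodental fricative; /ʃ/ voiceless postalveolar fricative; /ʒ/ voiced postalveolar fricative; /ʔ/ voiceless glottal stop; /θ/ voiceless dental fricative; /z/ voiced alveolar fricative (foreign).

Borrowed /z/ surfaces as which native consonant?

ʒ

/ʒ/ is closest: same manner (fricative), place distance 1 (alveolar→postalveolar), same voicing; total 1. Next closest is /v/ at distance 2.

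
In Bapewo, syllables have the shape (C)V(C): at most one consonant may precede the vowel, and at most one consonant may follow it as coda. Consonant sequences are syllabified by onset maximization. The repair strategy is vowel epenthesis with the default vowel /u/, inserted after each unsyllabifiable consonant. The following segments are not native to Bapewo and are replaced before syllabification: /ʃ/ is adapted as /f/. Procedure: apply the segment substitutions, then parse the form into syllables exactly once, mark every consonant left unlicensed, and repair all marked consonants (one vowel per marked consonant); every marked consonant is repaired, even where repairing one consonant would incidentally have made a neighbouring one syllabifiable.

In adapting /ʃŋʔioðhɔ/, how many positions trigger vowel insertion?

2

After substitution the input is /fŋʔioðhɔ/.
The unsyllabifiable consonants are /f/, /ŋ/; each receives one epenthetic vowel.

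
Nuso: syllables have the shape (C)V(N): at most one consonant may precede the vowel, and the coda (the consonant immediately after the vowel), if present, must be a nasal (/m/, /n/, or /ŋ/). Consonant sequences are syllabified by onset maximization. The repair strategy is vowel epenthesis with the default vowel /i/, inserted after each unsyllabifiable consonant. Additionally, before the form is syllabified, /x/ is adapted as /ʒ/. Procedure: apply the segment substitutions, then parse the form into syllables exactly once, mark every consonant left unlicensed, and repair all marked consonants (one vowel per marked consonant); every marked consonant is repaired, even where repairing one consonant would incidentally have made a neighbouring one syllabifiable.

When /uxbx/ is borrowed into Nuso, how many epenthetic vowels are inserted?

After substitution the input is /uʒbʒ/.
The unsyllabifiable consonants are /ʒ/, /b/, /ʒ/; each receives one epenthetic vowel.

3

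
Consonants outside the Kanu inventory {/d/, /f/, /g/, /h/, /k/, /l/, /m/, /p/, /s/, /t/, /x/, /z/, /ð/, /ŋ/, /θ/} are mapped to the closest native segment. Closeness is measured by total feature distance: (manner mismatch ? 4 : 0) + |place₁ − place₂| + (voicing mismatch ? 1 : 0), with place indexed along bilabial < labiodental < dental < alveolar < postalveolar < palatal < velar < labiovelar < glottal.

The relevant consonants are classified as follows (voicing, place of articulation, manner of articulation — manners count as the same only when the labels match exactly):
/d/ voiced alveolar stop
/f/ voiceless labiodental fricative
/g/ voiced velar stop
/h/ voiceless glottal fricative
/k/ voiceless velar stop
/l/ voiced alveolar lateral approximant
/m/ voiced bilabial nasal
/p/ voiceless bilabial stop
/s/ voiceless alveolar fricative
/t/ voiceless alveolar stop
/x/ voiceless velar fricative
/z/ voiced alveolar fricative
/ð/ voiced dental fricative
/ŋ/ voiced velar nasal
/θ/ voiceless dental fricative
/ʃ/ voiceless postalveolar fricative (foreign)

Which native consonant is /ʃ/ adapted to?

/s/ is closest: same manner (fricative), place distance 1 (postalveolar→alveolar), same voicing; total 1. Next closest is /x/ at distance 2.

s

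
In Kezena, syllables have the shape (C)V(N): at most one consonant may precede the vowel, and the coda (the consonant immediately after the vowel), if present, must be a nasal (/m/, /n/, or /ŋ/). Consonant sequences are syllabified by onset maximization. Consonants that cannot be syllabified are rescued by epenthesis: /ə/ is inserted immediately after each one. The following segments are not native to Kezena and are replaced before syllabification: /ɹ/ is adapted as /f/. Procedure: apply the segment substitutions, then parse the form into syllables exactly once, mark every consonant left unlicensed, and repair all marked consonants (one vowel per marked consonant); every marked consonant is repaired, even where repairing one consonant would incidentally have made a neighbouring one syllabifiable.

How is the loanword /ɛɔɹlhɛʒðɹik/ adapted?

ɛɔfələhɛʒəðəfikə

Substitution: /ɹ/ → /f/, giving /ɛɔflhɛʒðfik/.
The consonants /f/, /l/, /ʒ/, /ð/, /k/ cannot be parsed into a legal (C)V(N) syllable (only a nasal (/m/, /n/, or /ŋ/) is licensed in coda position; onsets are limited to one consonant).
Epenthesis after each stranded consonant: /f/ → /fə/, /l/ → /lə/, /ʒ/ → /ʒə/, /ð/ → /ðə/, /k/ → /kə/.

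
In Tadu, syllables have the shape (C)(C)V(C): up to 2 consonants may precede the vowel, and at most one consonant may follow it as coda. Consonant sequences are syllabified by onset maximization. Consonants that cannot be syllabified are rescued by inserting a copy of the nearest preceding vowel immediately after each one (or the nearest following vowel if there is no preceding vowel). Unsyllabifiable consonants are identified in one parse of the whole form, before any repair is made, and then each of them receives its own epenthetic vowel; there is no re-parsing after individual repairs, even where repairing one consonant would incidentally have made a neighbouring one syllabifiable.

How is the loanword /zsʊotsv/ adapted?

zsʊotsovo

The consonants /s/, /v/ cannot be parsed into a legal (C)(C)V(C) syllable (at most one coda consonant is licensed; onsets may contain at most 2 consonants).
Epenthesis after each stranded consonant: /s/ → /so/, /v/ → /vo/.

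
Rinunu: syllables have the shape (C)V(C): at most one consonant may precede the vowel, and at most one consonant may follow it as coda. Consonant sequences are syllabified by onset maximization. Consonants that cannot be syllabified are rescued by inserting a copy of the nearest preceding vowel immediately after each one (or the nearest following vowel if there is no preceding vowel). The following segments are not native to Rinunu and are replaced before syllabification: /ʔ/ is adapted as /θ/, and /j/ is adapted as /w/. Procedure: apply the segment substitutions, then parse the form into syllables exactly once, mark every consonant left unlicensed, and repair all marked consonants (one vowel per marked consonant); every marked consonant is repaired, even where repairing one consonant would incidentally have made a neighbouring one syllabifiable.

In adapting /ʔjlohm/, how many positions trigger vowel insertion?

3

After substitution the input is /θwlohm/.
The unsyllabifiable consonants are /θ/, /w/, /m/; each receives one epenthetic vowel.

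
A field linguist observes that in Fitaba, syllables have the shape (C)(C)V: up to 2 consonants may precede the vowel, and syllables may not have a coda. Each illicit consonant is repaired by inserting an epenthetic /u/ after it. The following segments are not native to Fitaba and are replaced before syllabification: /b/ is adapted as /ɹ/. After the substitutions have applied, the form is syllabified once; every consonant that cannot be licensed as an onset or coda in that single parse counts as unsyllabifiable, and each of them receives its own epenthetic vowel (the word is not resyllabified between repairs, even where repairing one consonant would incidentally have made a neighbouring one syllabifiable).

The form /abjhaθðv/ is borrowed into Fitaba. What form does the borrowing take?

aɹujhaθuðuvu

Substitution: /b/ → /ɹ/, giving /aɹjhaθðv/.
Under (C)(C)V, the unsyllabifiable consonants are /ɹ/, /θ/, /ð/, /v/ (no codas are permitted; onsets may contain at most 2 consonants).
Inserting the epenthetic vowel yields /ɹ/ → /ɹu/, /θ/ → /θu/, /ð/ → /ðu/, /v/ → /vu/.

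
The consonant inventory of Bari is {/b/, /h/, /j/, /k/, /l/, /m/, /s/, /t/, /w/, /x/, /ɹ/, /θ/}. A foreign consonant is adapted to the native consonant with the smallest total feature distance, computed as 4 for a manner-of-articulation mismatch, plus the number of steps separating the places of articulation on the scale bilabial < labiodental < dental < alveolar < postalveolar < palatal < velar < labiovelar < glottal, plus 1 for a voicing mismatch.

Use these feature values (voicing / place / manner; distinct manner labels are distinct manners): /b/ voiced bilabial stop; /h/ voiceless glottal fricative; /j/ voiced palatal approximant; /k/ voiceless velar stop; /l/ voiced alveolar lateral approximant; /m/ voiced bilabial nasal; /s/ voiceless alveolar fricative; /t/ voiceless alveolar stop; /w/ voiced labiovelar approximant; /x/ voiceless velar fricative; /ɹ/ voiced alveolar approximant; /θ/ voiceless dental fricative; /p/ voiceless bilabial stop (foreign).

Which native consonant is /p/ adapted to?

/b/ is closest: same manner (stop), place distance 0 (bilabial→bilabial), voicing differs (+1); total 1. Next closest is /t/ at distance 3.

b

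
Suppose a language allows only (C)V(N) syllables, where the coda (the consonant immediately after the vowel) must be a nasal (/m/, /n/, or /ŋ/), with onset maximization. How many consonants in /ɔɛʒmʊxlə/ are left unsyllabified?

2

Under (C)V(N), the unsyllabifiable consonants are /ʒ/, /x/ (only a nasal (/m/, /n/, or /ŋ/) is licensed in coda position; onsets are limited to one consonant).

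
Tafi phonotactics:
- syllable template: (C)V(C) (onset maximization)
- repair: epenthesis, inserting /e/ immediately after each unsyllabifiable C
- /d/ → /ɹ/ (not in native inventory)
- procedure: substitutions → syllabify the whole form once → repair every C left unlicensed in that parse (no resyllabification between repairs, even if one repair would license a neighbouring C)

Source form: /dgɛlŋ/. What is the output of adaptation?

ɹegɛlŋe

Substitution: /d/ → /ɹ/, giving /ɹgɛlŋ/.
Under (C)V(C), the unsyllabifiable consonants are /ɹ/, /ŋ/ (at most one coda consonant is licensed; onsets are limited to one consonant).
Epenthesis after each stranded consonant: /ɹ/ → /ɹe/, /ŋ/ → /ŋe/.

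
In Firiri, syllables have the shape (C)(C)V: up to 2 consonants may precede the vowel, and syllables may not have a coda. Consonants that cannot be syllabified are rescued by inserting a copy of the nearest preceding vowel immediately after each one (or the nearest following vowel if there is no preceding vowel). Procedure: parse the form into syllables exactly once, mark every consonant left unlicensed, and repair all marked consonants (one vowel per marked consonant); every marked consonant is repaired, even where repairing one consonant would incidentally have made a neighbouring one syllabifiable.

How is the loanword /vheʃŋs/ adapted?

The consonants /ʃ/, /ŋ/, /s/ cannot be parsed into a legal (C)(C)V syllable (no codas are permitted; onsets may contain at most 2 consonants).
Each unlicensed consonant becomes the onset of a new syllable: /ʃ/ → /ʃe/, /ŋ/ → /ŋe/, /s/ → /se/.

vheʃeŋese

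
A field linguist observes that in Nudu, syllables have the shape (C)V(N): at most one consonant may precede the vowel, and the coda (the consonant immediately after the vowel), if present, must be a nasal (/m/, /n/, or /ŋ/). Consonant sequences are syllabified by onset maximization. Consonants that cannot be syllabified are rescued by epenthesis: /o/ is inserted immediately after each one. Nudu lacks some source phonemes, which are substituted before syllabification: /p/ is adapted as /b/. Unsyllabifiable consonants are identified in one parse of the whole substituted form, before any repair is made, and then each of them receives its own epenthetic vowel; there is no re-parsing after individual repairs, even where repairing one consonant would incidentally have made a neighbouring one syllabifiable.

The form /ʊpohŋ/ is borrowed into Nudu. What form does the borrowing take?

Substitution: /p/ → /b/, giving /ʊbohŋ/.
Under (C)V(N), the unsyllabifiable consonants are /h/, /ŋ/ (only a nasal (/m/, /n/, or /ŋ/) is licensed in coda position; onsets are limited to one consonant).
Epenthesis after each stranded consonant: /h/ → /ho/, /ŋ/ → /ŋo/.

ʊbohoŋo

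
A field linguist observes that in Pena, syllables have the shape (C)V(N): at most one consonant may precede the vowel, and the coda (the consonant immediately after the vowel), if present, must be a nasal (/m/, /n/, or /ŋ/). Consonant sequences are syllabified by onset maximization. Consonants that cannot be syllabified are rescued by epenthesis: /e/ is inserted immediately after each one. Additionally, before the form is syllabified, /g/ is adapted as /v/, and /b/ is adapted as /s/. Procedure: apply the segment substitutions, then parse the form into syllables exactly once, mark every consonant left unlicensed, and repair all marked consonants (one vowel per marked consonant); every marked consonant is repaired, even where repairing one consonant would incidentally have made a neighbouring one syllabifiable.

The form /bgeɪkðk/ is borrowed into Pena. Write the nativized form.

seveɪkeðeke

Substitution: /b/ → /s/, /g/ → /v/, giving /sveɪkðk/.
Under (C)V(N), the unsyllabifiable consonants are /s/, /k/, /ð/, /k/ (only a nasal (/m/, /n/, or /ŋ/) is licensed in coda position; onsets are limited to one consonant).
Each unlicensed consonant becomes the onset of a new syllable: /s/ → /se/, /k/ → /ke/, /ð/ → /ðe/, /k/ → /ke/.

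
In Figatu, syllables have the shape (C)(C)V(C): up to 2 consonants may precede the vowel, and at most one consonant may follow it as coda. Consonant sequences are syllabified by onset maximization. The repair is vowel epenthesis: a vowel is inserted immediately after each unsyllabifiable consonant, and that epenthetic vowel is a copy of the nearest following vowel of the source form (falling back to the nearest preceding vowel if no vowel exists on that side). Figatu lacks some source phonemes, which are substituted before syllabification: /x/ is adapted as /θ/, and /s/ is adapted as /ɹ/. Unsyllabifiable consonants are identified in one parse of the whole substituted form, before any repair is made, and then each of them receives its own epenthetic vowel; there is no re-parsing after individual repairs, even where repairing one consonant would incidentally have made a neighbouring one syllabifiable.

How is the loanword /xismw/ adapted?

θiɹmiwi

Substitution: /x/ → /θ/, /s/ → /ɹ/, giving /θiɹmw/.
Syllabifying with onset maximization leaves /m/, /w/ stranded (at most one coda consonant is licensed; onsets may contain at most 2 consonants).
Inserting the epenthetic vowel yields /m/ → /mi/, /w/ → /wi/.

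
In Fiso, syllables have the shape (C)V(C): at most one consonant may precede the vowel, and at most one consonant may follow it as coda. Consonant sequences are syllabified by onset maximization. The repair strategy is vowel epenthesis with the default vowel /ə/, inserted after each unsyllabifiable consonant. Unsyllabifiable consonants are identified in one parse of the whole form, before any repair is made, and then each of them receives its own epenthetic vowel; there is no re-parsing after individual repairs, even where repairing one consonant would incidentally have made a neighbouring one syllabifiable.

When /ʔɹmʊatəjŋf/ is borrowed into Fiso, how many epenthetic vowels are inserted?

The unsyllabifiable consonants are /ʔ/, /ɹ/, /ŋ/, /f/; each receives one epenthetic vowel.

4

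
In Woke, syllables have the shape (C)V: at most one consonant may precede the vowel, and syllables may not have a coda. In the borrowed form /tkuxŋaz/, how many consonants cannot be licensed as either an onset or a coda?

3

Under (C)V, the unsyllabifiable consonants are /t/, /x/, /z/ (no codas are permitted; onsets are limited to one consonant).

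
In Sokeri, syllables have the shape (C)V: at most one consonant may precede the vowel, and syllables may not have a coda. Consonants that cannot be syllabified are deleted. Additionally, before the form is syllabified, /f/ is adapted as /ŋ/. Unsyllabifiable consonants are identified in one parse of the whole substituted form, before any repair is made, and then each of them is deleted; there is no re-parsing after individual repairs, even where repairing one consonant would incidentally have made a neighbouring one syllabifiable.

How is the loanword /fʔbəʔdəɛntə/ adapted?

Substitution: /f/ → /ŋ/, giving /ŋʔbəʔdəɛntə/.
Syllabifying with onset maximization leaves /ŋ/, /ʔ/, /ʔ/, /n/ stranded (no codas are permitted; onsets are limited to one consonant).
Deleting the stranded consonants removes /ŋ/, /ʔ/, /ʔ/, /n/.

bədəɛtə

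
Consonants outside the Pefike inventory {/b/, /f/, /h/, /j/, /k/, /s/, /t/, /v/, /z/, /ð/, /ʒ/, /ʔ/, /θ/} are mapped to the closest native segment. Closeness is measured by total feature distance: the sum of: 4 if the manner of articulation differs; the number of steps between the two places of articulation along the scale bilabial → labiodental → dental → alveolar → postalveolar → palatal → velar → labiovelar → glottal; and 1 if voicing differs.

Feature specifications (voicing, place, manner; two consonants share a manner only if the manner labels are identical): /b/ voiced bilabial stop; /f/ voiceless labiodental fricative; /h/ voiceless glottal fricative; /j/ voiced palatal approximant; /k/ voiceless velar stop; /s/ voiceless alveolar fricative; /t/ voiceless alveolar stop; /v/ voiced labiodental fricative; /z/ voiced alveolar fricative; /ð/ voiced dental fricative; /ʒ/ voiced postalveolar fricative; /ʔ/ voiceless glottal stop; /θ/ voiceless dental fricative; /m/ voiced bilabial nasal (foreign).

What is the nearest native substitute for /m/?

b

/b/ is closest: manner differs (nasal→stop, +4), place distance 0 (bilabial→bilabial), same voicing; total 4. Next closest is /v/ at distance 5.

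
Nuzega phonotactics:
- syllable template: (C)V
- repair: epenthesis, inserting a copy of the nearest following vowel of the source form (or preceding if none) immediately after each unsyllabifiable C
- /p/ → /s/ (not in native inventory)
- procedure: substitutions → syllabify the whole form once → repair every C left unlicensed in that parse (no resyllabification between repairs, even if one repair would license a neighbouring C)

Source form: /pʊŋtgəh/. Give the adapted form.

sʊŋətəgəhə

Substitution: /p/ → /s/, giving /sʊŋtgəh/.
The consonants /ŋ/, /t/, /h/ cannot be parsed into a legal (C)V syllable (no codas are permitted; onsets are limited to one consonant).
Epenthesis after each stranded consonant: /ŋ/ → /ŋə/, /t/ → /tə/, /h/ → /hə/.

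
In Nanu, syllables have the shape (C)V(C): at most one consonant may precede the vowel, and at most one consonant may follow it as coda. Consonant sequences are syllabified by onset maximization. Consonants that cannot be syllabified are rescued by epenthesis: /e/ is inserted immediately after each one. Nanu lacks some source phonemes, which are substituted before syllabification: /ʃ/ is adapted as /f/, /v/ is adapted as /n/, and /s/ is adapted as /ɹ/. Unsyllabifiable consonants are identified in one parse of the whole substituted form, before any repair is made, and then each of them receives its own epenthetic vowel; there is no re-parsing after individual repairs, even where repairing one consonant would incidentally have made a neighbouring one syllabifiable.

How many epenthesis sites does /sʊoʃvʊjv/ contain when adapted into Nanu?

1

After substitution the input is /ɹʊofnʊjn/.
The unsyllabifiable consonants are /n/; each receives one epenthetic vowel.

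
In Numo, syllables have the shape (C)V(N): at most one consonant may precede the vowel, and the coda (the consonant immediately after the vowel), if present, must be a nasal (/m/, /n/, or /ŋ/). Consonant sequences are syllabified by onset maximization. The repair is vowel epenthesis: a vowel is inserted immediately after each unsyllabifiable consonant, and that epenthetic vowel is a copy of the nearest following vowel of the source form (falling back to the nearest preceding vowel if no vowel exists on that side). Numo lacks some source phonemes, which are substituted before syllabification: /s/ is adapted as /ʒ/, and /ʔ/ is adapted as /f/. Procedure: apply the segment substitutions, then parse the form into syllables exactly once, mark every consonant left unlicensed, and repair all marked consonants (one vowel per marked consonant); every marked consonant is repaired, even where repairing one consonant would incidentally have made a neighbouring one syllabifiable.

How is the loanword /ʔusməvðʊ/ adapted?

Substitution: /ʔ/ → /f/, /s/ → /ʒ/, giving /fuʒməvðʊ/.
Syllabifying with onset maximization leaves /ʒ/, /v/ stranded (only a nasal (/m/, /n/, or /ŋ/) is licensed in coda position; onsets are limited to one consonant).
Each unlicensed consonant becomes the onset of a new syllable: /ʒ/ → /ʒə/, /v/ → /vʊ/.

fuʒəməvʊðʊ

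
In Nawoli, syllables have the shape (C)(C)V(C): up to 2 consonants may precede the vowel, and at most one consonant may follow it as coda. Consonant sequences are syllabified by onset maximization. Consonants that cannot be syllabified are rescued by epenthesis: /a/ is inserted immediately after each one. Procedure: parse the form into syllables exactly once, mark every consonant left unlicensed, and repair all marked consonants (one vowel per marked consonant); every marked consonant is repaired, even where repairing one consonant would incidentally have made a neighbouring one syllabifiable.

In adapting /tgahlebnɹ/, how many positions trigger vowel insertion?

2

The unsyllabifiable consonants are /n/, /ɹ/; each receives one epenthetic vowel.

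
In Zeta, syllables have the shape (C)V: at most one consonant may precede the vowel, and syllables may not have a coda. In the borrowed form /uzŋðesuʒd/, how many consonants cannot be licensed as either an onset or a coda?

The consonants /z/, /ŋ/, /ʒ/, /d/ cannot be parsed into a legal (C)V syllable (no codas are permitted; onsets are limited to one consonant).

4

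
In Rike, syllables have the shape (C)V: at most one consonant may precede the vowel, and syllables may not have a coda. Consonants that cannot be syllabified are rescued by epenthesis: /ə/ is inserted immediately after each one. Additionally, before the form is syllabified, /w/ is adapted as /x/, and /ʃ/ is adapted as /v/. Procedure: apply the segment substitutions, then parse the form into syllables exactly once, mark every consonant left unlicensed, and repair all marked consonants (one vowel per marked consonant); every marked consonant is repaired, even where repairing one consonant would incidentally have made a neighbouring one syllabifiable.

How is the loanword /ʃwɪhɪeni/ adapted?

Substitution: /ʃ/ → /v/, /w/ → /x/, giving /vxɪhɪeni/.
The consonants /v/ cannot be parsed into a legal (C)V syllable (no codas are permitted; onsets are limited to one consonant).
Epenthesis after each stranded consonant: /v/ → /və/.

vəxɪhɪeni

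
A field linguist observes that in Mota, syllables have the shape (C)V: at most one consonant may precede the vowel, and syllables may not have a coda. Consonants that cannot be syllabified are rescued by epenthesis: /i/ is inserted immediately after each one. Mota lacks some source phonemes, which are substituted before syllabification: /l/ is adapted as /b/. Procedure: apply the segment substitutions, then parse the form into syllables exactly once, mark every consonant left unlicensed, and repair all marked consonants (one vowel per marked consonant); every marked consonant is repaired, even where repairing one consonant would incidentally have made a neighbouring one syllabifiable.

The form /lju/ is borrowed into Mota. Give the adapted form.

Substitution: /l/ → /b/, giving /bju/.
Under (C)V, the unsyllabifiable consonants are /b/ (no codas are permitted; onsets are limited to one consonant).
Epenthesis after each stranded consonant: /b/ → /bi/.

biju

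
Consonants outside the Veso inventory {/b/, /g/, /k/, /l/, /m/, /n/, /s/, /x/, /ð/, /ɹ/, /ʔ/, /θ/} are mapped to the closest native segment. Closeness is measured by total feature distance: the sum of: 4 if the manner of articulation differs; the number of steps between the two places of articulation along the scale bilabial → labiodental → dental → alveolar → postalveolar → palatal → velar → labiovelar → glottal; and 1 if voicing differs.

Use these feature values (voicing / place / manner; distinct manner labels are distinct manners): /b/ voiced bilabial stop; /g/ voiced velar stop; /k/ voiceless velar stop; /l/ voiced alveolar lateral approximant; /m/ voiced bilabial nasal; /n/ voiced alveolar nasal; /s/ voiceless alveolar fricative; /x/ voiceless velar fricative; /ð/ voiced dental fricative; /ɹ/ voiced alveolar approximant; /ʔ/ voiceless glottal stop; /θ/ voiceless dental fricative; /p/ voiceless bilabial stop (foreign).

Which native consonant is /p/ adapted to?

b

/b/ is closest: same manner (stop), place distance 0 (bilabial→bilabial), voicing differs (+1); total 1. Next closest is /m/ at distance 5.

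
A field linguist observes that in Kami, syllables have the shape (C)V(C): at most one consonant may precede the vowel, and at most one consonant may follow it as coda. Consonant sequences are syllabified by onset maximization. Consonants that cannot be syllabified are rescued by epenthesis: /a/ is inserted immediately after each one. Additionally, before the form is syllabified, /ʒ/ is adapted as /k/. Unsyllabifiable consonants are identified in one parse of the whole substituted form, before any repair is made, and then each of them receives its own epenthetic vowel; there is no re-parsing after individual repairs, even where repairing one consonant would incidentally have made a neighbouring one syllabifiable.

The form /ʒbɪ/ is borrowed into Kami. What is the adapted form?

Substitution: /ʒ/ → /k/, giving /kbɪ/.
The consonants /k/ cannot be parsed into a legal (C)V(C) syllable (at most one coda consonant is licensed; onsets are limited to one consonant).
Epenthesis after each stranded consonant: /k/ → /ka/.

kabɪ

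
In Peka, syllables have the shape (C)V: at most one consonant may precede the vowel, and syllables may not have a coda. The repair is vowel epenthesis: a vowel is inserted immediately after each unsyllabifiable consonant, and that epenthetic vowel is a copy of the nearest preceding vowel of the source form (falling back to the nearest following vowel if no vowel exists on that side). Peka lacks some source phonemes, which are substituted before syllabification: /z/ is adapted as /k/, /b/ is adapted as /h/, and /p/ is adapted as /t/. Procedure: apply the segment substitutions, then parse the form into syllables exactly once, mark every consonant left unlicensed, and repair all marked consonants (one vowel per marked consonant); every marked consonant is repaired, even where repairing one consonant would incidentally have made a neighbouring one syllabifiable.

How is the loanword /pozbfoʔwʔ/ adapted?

tokohofoʔowoʔo

Substitution: /p/ → /t/, /z/ → /k/, /b/ → /h/, giving /tokhfoʔwʔ/.
The consonants /k/, /h/, /ʔ/, /w/, /ʔ/ cannot be parsed into a legal (C)V syllable (no codas are permitted; onsets are limited to one consonant).
Epenthesis after each stranded consonant: /k/ → /ko/, /h/ → /ho/, /ʔ/ → /ʔo/, /w/ → /wo/, /ʔ/ → /ʔo/.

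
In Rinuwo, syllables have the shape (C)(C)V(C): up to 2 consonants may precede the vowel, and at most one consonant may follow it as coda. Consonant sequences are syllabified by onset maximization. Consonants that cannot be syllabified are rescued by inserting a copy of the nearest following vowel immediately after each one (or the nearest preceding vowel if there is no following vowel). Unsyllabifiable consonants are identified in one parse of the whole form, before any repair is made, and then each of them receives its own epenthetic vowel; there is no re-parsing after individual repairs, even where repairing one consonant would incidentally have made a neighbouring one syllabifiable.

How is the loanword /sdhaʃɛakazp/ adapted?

Under (C)(C)V(C), the unsyllabifiable consonants are /s/, /p/ (at most one coda consonant is licensed; onsets may contain at most 2 consonants).
Each unlicensed consonant becomes the onset of a new syllable: /s/ → /sa/, /p/ → /pa/.

sadhaʃɛakazpa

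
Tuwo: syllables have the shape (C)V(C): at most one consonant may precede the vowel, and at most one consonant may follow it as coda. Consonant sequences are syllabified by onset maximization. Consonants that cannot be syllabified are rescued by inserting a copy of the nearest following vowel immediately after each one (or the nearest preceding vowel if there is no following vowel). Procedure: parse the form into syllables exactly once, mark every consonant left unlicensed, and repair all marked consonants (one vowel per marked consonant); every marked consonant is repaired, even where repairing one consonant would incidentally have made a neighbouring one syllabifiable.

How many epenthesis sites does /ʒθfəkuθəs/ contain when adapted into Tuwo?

The unsyllabifiable consonants are /ʒ/, /θ/; each receives one epenthetic vowel.

2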